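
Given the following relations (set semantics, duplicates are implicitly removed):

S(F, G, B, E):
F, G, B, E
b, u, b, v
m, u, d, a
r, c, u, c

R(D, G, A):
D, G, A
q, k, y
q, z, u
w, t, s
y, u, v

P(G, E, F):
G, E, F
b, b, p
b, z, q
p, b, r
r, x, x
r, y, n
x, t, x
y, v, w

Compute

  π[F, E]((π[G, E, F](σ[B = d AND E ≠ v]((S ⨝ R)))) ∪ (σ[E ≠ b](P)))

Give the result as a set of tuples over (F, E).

S ⋈ R (natural join on G): {(b, u, b, v, y, v), (m, u, d, a, y, v)}
Apply σ_{B = d AND E ≠ v}; surviving tuples: {(m, u, d, a, y, v)}
Keep only column(s) G, E, F: {(u, a, m)}
Apply σ_{E ≠ b}; surviving tuples: {(b, z, q), (r, x, x), (r, y, n), (x, t, x), (y, v, w)}
Union: {(u, a, m)} with {(b, z, q), (r, x, x), (r, y, n), (x, t, x), (y, v, w)} → {(b, z, q), (r, x, x), (r, y, n), (u, a, m), (x, t, x), (y, v, w)}
Keep only column(s) F, E: {(m, a), (n, y), (q, z), (w, v), (x, t), (x, x)}

{(m, a), (n, y), (q, z), (w, v), (x, t), (x, x)}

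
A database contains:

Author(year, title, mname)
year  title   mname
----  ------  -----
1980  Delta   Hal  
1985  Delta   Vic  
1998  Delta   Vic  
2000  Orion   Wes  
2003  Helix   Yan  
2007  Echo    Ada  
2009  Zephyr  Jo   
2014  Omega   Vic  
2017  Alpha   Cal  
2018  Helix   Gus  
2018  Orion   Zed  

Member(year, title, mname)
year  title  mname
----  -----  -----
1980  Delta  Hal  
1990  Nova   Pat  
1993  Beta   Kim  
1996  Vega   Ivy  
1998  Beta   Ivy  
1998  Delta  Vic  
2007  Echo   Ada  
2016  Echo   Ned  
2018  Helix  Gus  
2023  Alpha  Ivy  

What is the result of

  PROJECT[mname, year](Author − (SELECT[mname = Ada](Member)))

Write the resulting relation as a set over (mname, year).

σ[mname = Ada]: keep tuples satisfying mname = Ada → {(2007, Echo, Ada)}
Taking the difference: {(1980, Delta, Hal), (1985, Delta, Vic), (1998, Delta, Vic), (2000, Orion, Wes), (2003, Helix, Yan), (2009, Zephyr, Jo), (2014, Omega, Vic), (2017, Alpha, Cal), (2018, Helix, Gus), (2018, Orion, Zed)}
Keep only column(s) mname, year: {(Cal, 2017), (Gus, 2018), (Hal, 1980), (Jo, 2009), (Vic, 1985), (Vic, 1998), (Vic, 2014), (Wes, 2000), (Yan, 2003), (Zed, 2018)}

{(Cal, 2017), (Gus, 2018), (Hal, 1980), (Jo, 2009), (Vic, 1985), (Vic, 1998), (Vic, 2014), (Wes, 2000), (Yan, 2003), (Zed, 2018)}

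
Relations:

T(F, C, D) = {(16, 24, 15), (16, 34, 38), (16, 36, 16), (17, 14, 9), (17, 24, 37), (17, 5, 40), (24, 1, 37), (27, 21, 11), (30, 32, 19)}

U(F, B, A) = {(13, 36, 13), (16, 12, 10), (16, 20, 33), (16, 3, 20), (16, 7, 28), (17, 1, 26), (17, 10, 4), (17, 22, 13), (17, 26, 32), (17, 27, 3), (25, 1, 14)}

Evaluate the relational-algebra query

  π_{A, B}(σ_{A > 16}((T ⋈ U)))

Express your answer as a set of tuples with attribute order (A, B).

{(20, 3), (26, 1), (28, 7), (32, 26), (33, 20)}

Joining T and U on F yields {(16, 24, 15, 12, 10), (16, 24, 15, 20, 33), (16, 24, 15, 3, 20), (16, 24, 15, 7, 28), (16, 34, 38, 12, 10), (16, 34, 38, 20, 33), (16, 34, 38, 3, 20), (16, 34, 38, 7, 28), (16, 36, 16, 12, 10), (16, 36, 16, 20, 33), (16, 36, 16, 3, 20), (16, 36, 16, 7, 28), (17, 14, 9, 1, 26), (17, 14, 9, 10, 4), (17, 14, 9, 22, 13), (17, 14, 9, 26, 32), (17, 14, 9, 27, 3), (17, 24, 37, 1, 26), (17, 24, 37, 10, 4), (17, 24, 37, 22, 13), (17, 24, 37, 26, 32), (17, 24, 37, 27, 3), (17, 5, 40, 1, 26), (17, 5, 40, 10, 4), (17, 5, 40, 22, 13), (17, 5, 40, 26, 32), (17, 5, 40, 27, 3)}.
Apply σ_{A > 16}; surviving tuples: {(16, 24, 15, 20, 33), (16, 24, 15, 3, 20), (16, 24, 15, 7, 28), (16, 34, 38, 20, 33), (16, 34, 38, 3, 20), (16, 34, 38, 7, 28), (16, 36, 16, 20, 33), (16, 36, 16, 3, 20), (16, 36, 16, 7, 28), (17, 14, 9, 1, 26), (17, 14, 9, 26, 32), (17, 24, 37, 1, 26), (17, 24, 37, 26, 32), (17, 5, 40, 1, 26), (17, 5, 40, 26, 32)}
π_{A, B} gives {(20, 3), (26, 1), (28, 7), (32, 26), (33, 20)} (10 duplicate(s) eliminated).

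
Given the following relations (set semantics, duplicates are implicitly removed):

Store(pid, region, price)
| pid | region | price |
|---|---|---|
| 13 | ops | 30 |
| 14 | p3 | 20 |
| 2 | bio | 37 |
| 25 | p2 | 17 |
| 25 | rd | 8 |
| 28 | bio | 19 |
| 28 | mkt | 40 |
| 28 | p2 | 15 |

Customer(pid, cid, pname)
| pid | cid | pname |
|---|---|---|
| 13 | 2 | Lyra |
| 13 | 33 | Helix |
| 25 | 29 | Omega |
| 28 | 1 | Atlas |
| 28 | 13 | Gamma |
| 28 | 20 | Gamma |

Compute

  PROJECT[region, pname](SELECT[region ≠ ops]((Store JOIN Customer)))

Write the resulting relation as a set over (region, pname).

{(bio, Atlas), (bio, Gamma), (mkt, Atlas), (mkt, Gamma), (p2, Atlas), (p2, Gamma), (p2, Omega), (rd, Omega)}

Natural join on pid: {(13, ops, 30, 2, Lyra), (13, ops, 30, 33, Helix), (25, p2, 17, 29, Omega), (25, rd, 8, 29, Omega), (28, bio, 19, 1, Atlas), (28, bio, 19, 13, Gamma), (28, bio, 19, 20, Gamma), (28, mkt, 40, 1, Atlas), (28, mkt, 40, 13, Gamma), (28, mkt, 40, 20, Gamma), (28, p2, 15, 1, Atlas), (28, p2, 15, 13, Gamma), (28, p2, 15, 20, Gamma)}
Selection region ≠ ops: {(25, p2, 17, 29, Omega), (25, rd, 8, 29, Omega), (28, bio, 19, 1, Atlas), (28, bio, 19, 13, Gamma), (28, bio, 19, 20, Gamma), (28, mkt, 40, 1, Atlas), (28, mkt, 40, 13, Gamma), (28, mkt, 40, 20, Gamma), (28, p2, 15, 1, Atlas), (28, p2, 15, 13, Gamma), (28, p2, 15, 20, Gamma)}
Keep only column(s) region, pname (3 duplicate(s) eliminated): {(bio, Atlas), (bio, Gamma), (mkt, Atlas), (mkt, Gamma), (p2, Atlas), (p2, Gamma), (p2, Omega), (rd, Omega)}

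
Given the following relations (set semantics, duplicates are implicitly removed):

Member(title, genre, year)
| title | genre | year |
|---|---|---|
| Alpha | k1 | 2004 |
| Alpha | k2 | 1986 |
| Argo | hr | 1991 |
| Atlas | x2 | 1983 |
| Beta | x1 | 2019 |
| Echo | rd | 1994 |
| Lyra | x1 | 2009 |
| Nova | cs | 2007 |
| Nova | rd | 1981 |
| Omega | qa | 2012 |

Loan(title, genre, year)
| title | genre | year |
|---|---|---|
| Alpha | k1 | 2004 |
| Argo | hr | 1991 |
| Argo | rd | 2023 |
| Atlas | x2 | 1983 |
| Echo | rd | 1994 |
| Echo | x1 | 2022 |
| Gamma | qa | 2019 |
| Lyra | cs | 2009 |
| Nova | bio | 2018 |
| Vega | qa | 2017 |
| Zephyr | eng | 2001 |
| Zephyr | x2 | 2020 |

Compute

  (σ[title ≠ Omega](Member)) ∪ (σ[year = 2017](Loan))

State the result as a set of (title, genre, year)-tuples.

Apply σ_{title ≠ Omega}; surviving tuples: {(Alpha, k1, 2004), (Alpha, k2, 1986), (Argo, hr, 1991), (Atlas, x2, 1983), (Beta, x1, 2019), (Echo, rd, 1994), (Lyra, x1, 2009), (Nova, cs, 2007), (Nova, rd, 1981)}
Apply σ_{year = 2017}; surviving tuples: {(Vega, qa, 2017)}
Set union of the two operands is {(Alpha, k1, 2004), (Alpha, k2, 1986), (Argo, hr, 1991), (Atlas, x2, 1983), (Beta, x1, 2019), (Echo, rd, 1994), (Lyra, x1, 2009), (Nova, cs, 2007), (Nova, rd, 1981), (Vega, qa, 2017)}.

{(Alpha, k1, 2004), (Alpha, k2, 1986), (Argo, hr, 1991), (Atlas, x2, 1983), (Beta, x1, 2019), (Echo, rd, 1994), (Lyra, x1, 2009), (Nova, cs, 2007), (Nova, rd, 1981), (Vega, qa, 2017)}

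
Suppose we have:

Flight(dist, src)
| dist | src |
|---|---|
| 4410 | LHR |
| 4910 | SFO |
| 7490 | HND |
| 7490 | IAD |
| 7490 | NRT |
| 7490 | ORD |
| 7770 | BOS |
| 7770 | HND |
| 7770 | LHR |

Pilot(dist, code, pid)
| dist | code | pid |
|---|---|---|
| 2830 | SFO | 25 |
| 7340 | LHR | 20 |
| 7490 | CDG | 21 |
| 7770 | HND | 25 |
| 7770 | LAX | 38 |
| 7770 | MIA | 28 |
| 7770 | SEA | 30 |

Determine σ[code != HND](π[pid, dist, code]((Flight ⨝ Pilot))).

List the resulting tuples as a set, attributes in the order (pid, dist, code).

{(21, 7490, CDG), (28, 7770, MIA), (30, 7770, SEA), (38, 7770, LAX)}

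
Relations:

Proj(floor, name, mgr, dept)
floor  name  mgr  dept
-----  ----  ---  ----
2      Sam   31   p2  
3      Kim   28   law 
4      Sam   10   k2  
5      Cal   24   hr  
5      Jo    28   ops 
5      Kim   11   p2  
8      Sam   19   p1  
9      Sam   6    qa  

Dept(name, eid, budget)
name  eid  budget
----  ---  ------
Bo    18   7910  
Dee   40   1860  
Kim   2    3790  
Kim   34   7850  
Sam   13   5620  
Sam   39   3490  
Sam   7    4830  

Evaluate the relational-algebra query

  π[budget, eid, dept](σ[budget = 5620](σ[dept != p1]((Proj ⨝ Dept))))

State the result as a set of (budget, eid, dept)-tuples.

{(5620, 13, k2), (5620, 13, p2), (5620, 13, qa)}

Proj ⋈ Dept (natural join on name): {(2, Sam, 31, p2, 13, 5620), (2, Sam, 31, p2, 39, 3490), (2, Sam, 31, p2, 7, 4830), (3, Kim, 28, law, 2, 3790), (3, Kim, 28, law, 34, 7850), (4, Sam, 10, k2, 13, 5620), (4, Sam, 10, k2, 39, 3490), (4, Sam, 10, k2, 7, 4830), (5, Kim, 11, p2, 2, 3790), (5, Kim, 11, p2, 34, 7850), (8, Sam, 19, p1, 13, 5620), (8, Sam, 19, p1, 39, 3490), (8, Sam, 19, p1, 7, 4830), (9, Sam, 6, qa, 13, 5620), (9, Sam, 6, qa, 39, 3490), (9, Sam, 6, qa, 7, 4830)}
Selection dept != p1: {(2, Sam, 31, p2, 13, 5620), (2, Sam, 31, p2, 39, 3490), (2, Sam, 31, p2, 7, 4830), (3, Kim, 28, law, 2, 3790), (3, Kim, 28, law, 34, 7850), (4, Sam, 10, k2, 13, 5620), (4, Sam, 10, k2, 39, 3490), (4, Sam, 10, k2, 7, 4830), (5, Kim, 11, p2, 2, 3790), (5, Kim, 11, p2, 34, 7850), (9, Sam, 6, qa, 13, 5620), (9, Sam, 6, qa, 39, 3490), (9, Sam, 6, qa, 7, 4830)}
Selection budget = 5620: {(2, Sam, 31, p2, 13, 5620), (4, Sam, 10, k2, 13, 5620), (9, Sam, 6, qa, 13, 5620)}
π[budget, eid, dept]: project onto (budget, eid, dept) → {(5620, 13, k2), (5620, 13, p2), (5620, 13, qa)}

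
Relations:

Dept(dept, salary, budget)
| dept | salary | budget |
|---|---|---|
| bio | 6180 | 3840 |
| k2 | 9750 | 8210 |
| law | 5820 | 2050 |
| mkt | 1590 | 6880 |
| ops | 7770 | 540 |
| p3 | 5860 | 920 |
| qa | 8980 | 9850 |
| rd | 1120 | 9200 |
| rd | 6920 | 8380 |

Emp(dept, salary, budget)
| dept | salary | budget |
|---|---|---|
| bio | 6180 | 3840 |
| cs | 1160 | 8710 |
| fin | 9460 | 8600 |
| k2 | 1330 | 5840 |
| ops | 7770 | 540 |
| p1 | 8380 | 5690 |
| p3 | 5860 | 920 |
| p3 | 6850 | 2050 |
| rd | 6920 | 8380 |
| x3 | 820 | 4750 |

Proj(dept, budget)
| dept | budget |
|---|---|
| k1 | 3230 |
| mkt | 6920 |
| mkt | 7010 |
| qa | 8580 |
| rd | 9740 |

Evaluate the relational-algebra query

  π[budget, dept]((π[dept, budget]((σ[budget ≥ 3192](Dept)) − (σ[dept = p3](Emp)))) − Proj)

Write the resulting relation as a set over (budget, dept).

Selection budget ≥ 3192: {(bio, 6180, 3840), (k2, 9750, 8210), (mkt, 1590, 6880), (qa, 8980, 9850), (rd, 1120, 9200), (rd, 6920, 8380)}
Selection dept = p3: {(p3, 5860, 920), (p3, 6850, 2050)}
Set difference of the two operands is {(bio, 6180, 3840), (k2, 9750, 8210), (mkt, 1590, 6880), (qa, 8980, 9850), (rd, 1120, 9200), (rd, 6920, 8380)}.
π[dept, budget]: project onto (dept, budget) → {(bio, 3840), (k2, 8210), (mkt, 6880), (qa, 9850), (rd, 8380), (rd, 9200)}
Set difference of the two operands is {(bio, 3840), (k2, 8210), (mkt, 6880), (qa, 9850), (rd, 8380), (rd, 9200)}.
π[budget, dept]: project onto (budget, dept) → {(3840, bio), (6880, mkt), (8210, k2), (8380, rd), (9200, rd), (9850, qa)}

{(3840, bio), (6880, mkt), (8210, k2), (8380, rd), (9200, rd), (9850, qa)}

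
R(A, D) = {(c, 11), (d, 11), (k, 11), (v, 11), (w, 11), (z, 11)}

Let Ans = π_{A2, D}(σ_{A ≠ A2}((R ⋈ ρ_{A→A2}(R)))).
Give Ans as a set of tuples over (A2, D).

ρ[A→A2]: schema becomes (A2, D); tuples unchanged.
R ⋈ ρ_{A→A2}(R) (natural join on D): {(c, 11, c), (c, 11, d), (c, 11, k), (c, 11, v), (c, 11, w), (c, 11, z), (d, 11, c), (d, 11, d), (d, 11, k), (d, 11, v), (d, 11, w), (d, 11, z), (k, 11, c), (k, 11, d), (k, 11, k), (k, 11, v), (k, 11, w), (k, 11, z), (v, 11, c), (v, 11, d), (v, 11, k), (v, 11, v), (v, 11, w), (v, 11, z), (w, 11, c), (w, 11, d), (w, 11, k), (w, 11, v), (w, 11, w), (w, 11, z), (z, 11, c), (z, 11, d), (z, 11, k), (z, 11, v), (z, 11, w), (z, 11, z)}
Filtering on A ≠ A2 leaves {(c, 11, d), (c, 11, k), (c, 11, v), (c, 11, w), (c, 11, z), (d, 11, c), (d, 11, k), (d, 11, v), (d, 11, w), (d, 11, z), (k, 11, c), (k, 11, d), (k, 11, v), (k, 11, w), (k, 11, z), (v, 11, c), (v, 11, d), (v, 11, k), (v, 11, w), (v, 11, z), (w, 11, c), (w, 11, d), (w, 11, k), (w, 11, v), (w, 11, z), (z, 11, c), (z, 11, d), (z, 11, k), (z, 11, v), (z, 11, w)}.
Projecting to A2, D (24 duplicate(s) eliminated): {(c, 11), (d, 11), (k, 11), (v, 11), (w, 11), (z, 11)}

{(c, 11), (d, 11), (k, 11), (v, 11), (w, 11), (z, 11)}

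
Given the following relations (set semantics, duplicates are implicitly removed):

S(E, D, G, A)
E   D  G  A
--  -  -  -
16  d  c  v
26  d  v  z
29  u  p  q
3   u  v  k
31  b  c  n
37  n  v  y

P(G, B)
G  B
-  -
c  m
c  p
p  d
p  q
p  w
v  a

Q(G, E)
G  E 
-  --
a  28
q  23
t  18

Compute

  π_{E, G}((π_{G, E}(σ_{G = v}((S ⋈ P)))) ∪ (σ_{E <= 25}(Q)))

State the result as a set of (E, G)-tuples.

Joining S and P on G yields {(16, d, c, v, m), (16, d, c, v, p), (26, d, v, z, a), (29, u, p, q, d), (29, u, p, q, q), (29, u, p, q, w), (3, u, v, k, a), (31, b, c, n, m), (31, b, c, n, p), (37, n, v, y, a)}.
σ[G = v]: keep tuples satisfying G = v → {(26, d, v, z, a), (3, u, v, k, a), (37, n, v, y, a)}
Projecting to G, E: {(v, 26), (v, 3), (v, 37)}
σ[E <= 25]: keep tuples satisfying E <= 25 → {(q, 23), (t, 18)}
Set union of the two operands is {(q, 23), (t, 18), (v, 26), (v, 3), (v, 37)}.
Projecting to E, G: {(18, t), (23, q), (26, v), (3, v), (37, v)}

{(18, t), (23, q), (26, v), (3, v), (37, v)}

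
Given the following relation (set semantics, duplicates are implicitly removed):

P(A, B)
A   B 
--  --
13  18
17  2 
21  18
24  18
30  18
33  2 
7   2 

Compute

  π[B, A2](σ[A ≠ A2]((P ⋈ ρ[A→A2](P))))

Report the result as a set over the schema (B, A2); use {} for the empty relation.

{(18, 13), (18, 21), (18, 24), (18, 30), (2, 17), (2, 33), (2, 7)}

ρ[A→A2]: schema becomes (A2, B); tuples unchanged.
P ⋈ ρ[A→A2](P) (natural join on B): {(13, 18, 13), (13, 18, 21), (13, 18, 24), (13, 18, 30), (17, 2, 17), (17, 2, 33), (17, 2, 7), (21, 18, 13), (21, 18, 21), (21, 18, 24), (21, 18, 30), (24, 18, 13), (24, 18, 21), (24, 18, 24), (24, 18, 30), (30, 18, 13), (30, 18, 21), (30, 18, 24), (30, 18, 30), (33, 2, 17), (33, 2, 33), (33, 2, 7), (7, 2, 17), (7, 2, 33), (7, 2, 7)}
Filtering on A ≠ A2 leaves {(13, 18, 21), (13, 18, 24), (13, 18, 30), (17, 2, 33), (17, 2, 7), (21, 18, 13), (21, 18, 24), (21, 18, 30), (24, 18, 13), (24, 18, 21), (24, 18, 30), (30, 18, 13), (30, 18, 21), (30, 18, 24), (33, 2, 17), (33, 2, 7), (7, 2, 17), (7, 2, 33)}.
π_{B, A2} gives {(18, 13), (18, 21), (18, 24), (18, 30), (2, 17), (2, 33), (2, 7)} (11 duplicate(s) eliminated).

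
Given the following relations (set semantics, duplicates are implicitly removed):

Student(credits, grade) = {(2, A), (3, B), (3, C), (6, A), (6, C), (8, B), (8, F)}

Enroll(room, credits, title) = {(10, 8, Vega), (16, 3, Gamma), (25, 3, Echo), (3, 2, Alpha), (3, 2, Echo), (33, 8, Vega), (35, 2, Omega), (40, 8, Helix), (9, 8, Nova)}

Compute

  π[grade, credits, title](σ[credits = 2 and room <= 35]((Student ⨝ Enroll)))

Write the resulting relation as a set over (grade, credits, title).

{(A, 2, Alpha), (A, 2, Echo), (A, 2, Omega)}

Natural join on credits: {(2, A, 3, Alpha), (2, A, 3, Echo), (2, A, 35, Omega), (3, B, 16, Gamma), (3, B, 25, Echo), (3, C, 16, Gamma), (3, C, 25, Echo), (8, B, 10, Vega), (8, B, 33, Vega), (8, B, 40, Helix), (8, B, 9, Nova), (8, F, 10, Vega), (8, F, 33, Vega), (8, F, 40, Helix), (8, F, 9, Nova)}
Apply σ_{credits = 2 and room <= 35}; surviving tuples: {(2, A, 3, Alpha), (2, A, 3, Echo), (2, A, 35, Omega)}
π[grade, credits, title]: project onto (grade, credits, title) → {(A, 2, Alpha), (A, 2, Echo), (A, 2, Omega)}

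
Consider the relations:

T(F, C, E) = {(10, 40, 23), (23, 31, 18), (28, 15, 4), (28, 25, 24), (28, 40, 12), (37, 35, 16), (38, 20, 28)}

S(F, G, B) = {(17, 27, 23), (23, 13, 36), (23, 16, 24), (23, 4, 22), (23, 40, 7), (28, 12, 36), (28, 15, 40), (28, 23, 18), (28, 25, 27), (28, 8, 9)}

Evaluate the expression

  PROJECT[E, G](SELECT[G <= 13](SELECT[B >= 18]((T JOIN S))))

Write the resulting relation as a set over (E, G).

{(12, 12), (18, 13), (18, 4), (24, 12), (4, 12)}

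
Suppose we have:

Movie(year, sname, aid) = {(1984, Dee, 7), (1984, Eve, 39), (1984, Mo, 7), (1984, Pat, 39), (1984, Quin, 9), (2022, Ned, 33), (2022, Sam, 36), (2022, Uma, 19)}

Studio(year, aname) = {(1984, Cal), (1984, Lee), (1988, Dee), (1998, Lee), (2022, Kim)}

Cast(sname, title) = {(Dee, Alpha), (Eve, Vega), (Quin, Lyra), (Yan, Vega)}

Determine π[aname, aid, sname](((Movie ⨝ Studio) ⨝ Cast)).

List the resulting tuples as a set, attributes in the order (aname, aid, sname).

{(Cal, 39, Eve), (Cal, 7, Dee), (Cal, 9, Quin), (Lee, 39, Eve), (Lee, 7, Dee), (Lee, 9, Quin)}

Movie ⋈ Studio (natural join on year): {(1984, Dee, 7, Cal), (1984, Dee, 7, Lee), (1984, Eve, 39, Cal), (1984, Eve, 39, Lee), (1984, Mo, 7, Cal), (1984, Mo, 7, Lee), (1984, Pat, 39, Cal), (1984, Pat, 39, Lee), (1984, Quin, 9, Cal), (1984, Quin, 9, Lee), (2022, Ned, 33, Kim), (2022, Sam, 36, Kim), (2022, Uma, 19, Kim)}
(Movie ⨝ Studio) ⋈ Cast (natural join on sname): {(1984, Dee, 7, Cal, Alpha), (1984, Dee, 7, Lee, Alpha), (1984, Eve, 39, Cal, Vega), (1984, Eve, 39, Lee, Vega), (1984, Quin, 9, Cal, Lyra), (1984, Quin, 9, Lee, Lyra)}
Keep only column(s) aname, aid, sname: {(Cal, 39, Eve), (Cal, 7, Dee), (Cal, 9, Quin), (Lee, 39, Eve), (Lee, 7, Dee), (Lee, 9, Quin)}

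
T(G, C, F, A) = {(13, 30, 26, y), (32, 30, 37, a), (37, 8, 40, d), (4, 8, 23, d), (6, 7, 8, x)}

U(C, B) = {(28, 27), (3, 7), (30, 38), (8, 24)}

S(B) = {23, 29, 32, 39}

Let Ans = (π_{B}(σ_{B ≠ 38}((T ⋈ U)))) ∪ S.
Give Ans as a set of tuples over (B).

T ⋈ U (natural join on C): {(13, 30, 26, y, 38), (32, 30, 37, a, 38), (37, 8, 40, d, 24), (4, 8, 23, d, 24)}
σ[B ≠ 38]: keep tuples satisfying B ≠ 38 → {(37, 8, 40, d, 24), (4, 8, 23, d, 24)}
Keep only column(s) B (1 duplicate(s) eliminated): {24}
Taking the union: {23, 24, 29, 32, 39}

{23, 24, 29, 32, 39}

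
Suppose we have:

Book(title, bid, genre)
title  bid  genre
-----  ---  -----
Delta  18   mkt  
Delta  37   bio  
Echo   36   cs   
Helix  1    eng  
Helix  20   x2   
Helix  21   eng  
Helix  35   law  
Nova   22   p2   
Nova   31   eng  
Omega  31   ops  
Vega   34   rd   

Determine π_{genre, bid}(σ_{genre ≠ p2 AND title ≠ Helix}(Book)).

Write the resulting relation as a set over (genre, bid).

Apply σ_{genre ≠ p2 AND title ≠ Helix}; surviving tuples: {(Delta, 18, mkt), (Delta, 37, bio), (Echo, 36, cs), (Nova, 31, eng), (Omega, 31, ops), (Vega, 34, rd)}
Keep only column(s) genre, bid: {(bio, 37), (cs, 36), (eng, 31), (mkt, 18), (ops, 31), (rd, 34)}

{(bio, 37), (cs, 36), (eng, 31), (mkt, 18), (ops, 31), (rd, 34)}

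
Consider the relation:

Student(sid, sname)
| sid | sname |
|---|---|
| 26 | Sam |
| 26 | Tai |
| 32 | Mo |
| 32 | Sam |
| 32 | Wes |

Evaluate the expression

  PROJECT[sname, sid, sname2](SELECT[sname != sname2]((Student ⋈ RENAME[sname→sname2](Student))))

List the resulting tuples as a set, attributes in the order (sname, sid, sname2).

{(Mo, 32, Sam), (Mo, 32, Wes), (Sam, 26, Tai), (Sam, 32, Mo), (Sam, 32, Wes), (Tai, 26, Sam), (Wes, 32, Mo), (Wes, 32, Sam)}

ρ[sname→sname2]: schema becomes (sid, sname2); tuples unchanged.
Joining Student and RENAME[sname→sname2](Student) on sid yields {(26, Sam, Sam), (26, Sam, Tai), (26, Tai, Sam), (26, Tai, Tai), (32, Mo, Mo), (32, Mo, Sam), (32, Mo, Wes), (32, Sam, Mo), (32, Sam, Sam), (32, Sam, Wes), (32, Wes, Mo), (32, Wes, Sam), (32, Wes, Wes)}.
Selection sname != sname2: {(26, Sam, Tai), (26, Tai, Sam), (32, Mo, Sam), (32, Mo, Wes), (32, Sam, Mo), (32, Sam, Wes), (32, Wes, Mo), (32, Wes, Sam)}
Keep only column(s) sname, sid, sname2: {(Mo, 32, Sam), (Mo, 32, Wes), (Sam, 26, Tai), (Sam, 32, Mo), (Sam, 32, Wes), (Tai, 26, Sam), (Wes, 32, Mo), (Wes, 32, Sam)}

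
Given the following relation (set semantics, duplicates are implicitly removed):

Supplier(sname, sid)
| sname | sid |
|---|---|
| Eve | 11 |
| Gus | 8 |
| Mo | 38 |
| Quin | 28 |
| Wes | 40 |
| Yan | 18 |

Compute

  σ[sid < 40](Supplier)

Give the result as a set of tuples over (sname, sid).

{(Eve, 11), (Gus, 8), (Mo, 38), (Quin, 28), (Yan, 18)}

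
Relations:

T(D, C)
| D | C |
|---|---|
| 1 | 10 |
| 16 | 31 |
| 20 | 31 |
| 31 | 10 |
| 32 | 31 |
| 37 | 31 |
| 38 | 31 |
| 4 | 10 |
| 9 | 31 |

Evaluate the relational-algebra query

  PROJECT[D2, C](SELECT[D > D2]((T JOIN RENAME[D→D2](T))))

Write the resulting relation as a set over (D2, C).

{(1, 10), (16, 31), (20, 31), (32, 31), (37, 31), (4, 10), (9, 31)}

ρ[D→D2]: schema becomes (D2, C); tuples unchanged.
Joining T and RENAME[D→D2](T) on C yields {(1, 10, 1), (1, 10, 31), (1, 10, 4), (16, 31, 16), (16, 31, 20), (16, 31, 32), (16, 31, 37), (16, 31, 38), (16, 31, 9), (20, 31, 16), (20, 31, 20), (20, 31, 32), (20, 31, 37), (20, 31, 38), (20, 31, 9), (31, 10, 1), (31, 10, 31), (31, 10, 4), (32, 31, 16), (32, 31, 20), (32, 31, 32), (32, 31, 37), (32, 31, 38), (32, 31, 9), (37, 31, 16), (37, 31, 20), (37, 31, 32), (37, 31, 37), (37, 31, 38), (37, 31, 9), (38, 31, 16), (38, 31, 20), (38, 31, 32), (38, 31, 37), (38, 31, 38), (38, 31, 9), (4, 10, 1), (4, 10, 31), (4, 10, 4), (9, 31, 16), (9, 31, 20), (9, 31, 32), (9, 31, 37), (9, 31, 38), (9, 31, 9)}.
σ[D > D2]: keep tuples satisfying D > D2 → {(16, 31, 9), (20, 31, 16), (20, 31, 9), (31, 10, 1), (31, 10, 4), (32, 31, 16), (32, 31, 20), (32, 31, 9), (37, 31, 16), (37, 31, 20), (37, 31, 32), (37, 31, 9), (38, 31, 16), (38, 31, 20), (38, 31, 32), (38, 31, 37), (38, 31, 9), (4, 10, 1)}
π_{D2, C} gives {(1, 10), (16, 31), (20, 31), (32, 31), (37, 31), (4, 10), (9, 31)} (11 duplicate(s) eliminated).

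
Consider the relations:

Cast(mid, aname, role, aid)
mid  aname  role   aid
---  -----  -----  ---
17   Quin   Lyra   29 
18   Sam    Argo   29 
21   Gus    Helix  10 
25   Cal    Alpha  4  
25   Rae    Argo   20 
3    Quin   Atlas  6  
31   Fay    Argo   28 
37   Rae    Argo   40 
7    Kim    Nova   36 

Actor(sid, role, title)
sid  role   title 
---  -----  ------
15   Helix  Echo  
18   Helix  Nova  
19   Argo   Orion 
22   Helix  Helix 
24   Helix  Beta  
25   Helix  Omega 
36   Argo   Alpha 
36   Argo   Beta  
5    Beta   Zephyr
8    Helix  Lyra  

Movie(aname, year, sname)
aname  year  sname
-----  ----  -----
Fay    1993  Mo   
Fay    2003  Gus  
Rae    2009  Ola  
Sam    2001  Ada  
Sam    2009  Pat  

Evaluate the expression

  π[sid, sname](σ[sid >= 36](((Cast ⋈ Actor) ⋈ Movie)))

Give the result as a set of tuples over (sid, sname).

Cast ⋈ Actor (natural join on role): {(18, Sam, Argo, 29, 19, Orion), (18, Sam, Argo, 29, 36, Alpha), (18, Sam, Argo, 29, 36, Beta), (21, Gus, Helix, 10, 15, Echo), (21, Gus, Helix, 10, 18, Nova), (21, Gus, Helix, 10, 22, Helix), (21, Gus, Helix, 10, 24, Beta), (21, Gus, Helix, 10, 25, Omega), (21, Gus, Helix, 10, 8, Lyra), (25, Rae, Argo, 20, 19, Orion), (25, Rae, Argo, 20, 36, Alpha), (25, Rae, Argo, 20, 36, Beta), (31, Fay, Argo, 28, 19, Orion), (31, Fay, Argo, 28, 36, Alpha), (31, Fay, Argo, 28, 36, Beta), (37, Rae, Argo, 40, 19, Orion), (37, Rae, Argo, 40, 36, Alpha), (37, Rae, Argo, 40, 36, Beta)}
(Cast ⋈ Actor) ⋈ Movie (natural join on aname): {(18, Sam, Argo, 29, 19, Orion, 2001, Ada), (18, Sam, Argo, 29, 19, Orion, 2009, Pat), (18, Sam, Argo, 29, 36, Alpha, 2001, Ada), (18, Sam, Argo, 29, 36, Alpha, 2009, Pat), (18, Sam, Argo, 29, 36, Beta, 2001, Ada), (18, Sam, Argo, 29, 36, Beta, 2009, Pat), (25, Rae, Argo, 20, 19, Orion, 2009, Ola), (25, Rae, Argo, 20, 36, Alpha, 2009, Ola), (25, Rae, Argo, 20, 36, Beta, 2009, Ola), (31, Fay, Argo, 28, 19, Orion, 1993, Mo), (31, Fay, Argo, 28, 19, Orion, 2003, Gus), (31, Fay, Argo, 28, 36, Alpha, 1993, Mo), (31, Fay, Argo, 28, 36, Alpha, 2003, Gus), (31, Fay, Argo, 28, 36, Beta, 1993, Mo), (31, Fay, Argo, 28, 36, Beta, 2003, Gus), (37, Rae, Argo, 40, 19, Orion, 2009, Ola), (37, Rae, Argo, 40, 36, Alpha, 2009, Ola), (37, Rae, Argo, 40, 36, Beta, 2009, Ola)}
Filtering on sid >= 36 leaves {(18, Sam, Argo, 29, 36, Alpha, 2001, Ada), (18, Sam, Argo, 29, 36, Alpha, 2009, Pat), (18, Sam, Argo, 29, 36, Beta, 2001, Ada), (18, Sam, Argo, 29, 36, Beta, 2009, Pat), (25, Rae, Argo, 20, 36, Alpha, 2009, Ola), (25, Rae, Argo, 20, 36, Beta, 2009, Ola), (31, Fay, Argo, 28, 36, Alpha, 1993, Mo), (31, Fay, Argo, 28, 36, Alpha, 2003, Gus), (31, Fay, Argo, 28, 36, Beta, 1993, Mo), (31, Fay, Argo, 28, 36, Beta, 2003, Gus), (37, Rae, Argo, 40, 36, Alpha, 2009, Ola), (37, Rae, Argo, 40, 36, Beta, 2009, Ola)}.
Projecting to sid, sname (7 duplicate(s) eliminated): {(36, Ada), (36, Gus), (36, Mo), (36, Ola), (36, Pat)}

{(36, Ada), (36, Gus), (36, Mo), (36, Ola), (36, Pat)}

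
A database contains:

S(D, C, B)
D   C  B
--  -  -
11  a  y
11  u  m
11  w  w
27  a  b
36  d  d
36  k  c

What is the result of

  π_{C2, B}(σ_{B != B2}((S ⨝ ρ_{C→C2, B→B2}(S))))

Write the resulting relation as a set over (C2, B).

ρ[C→C2, B→B2]: schema becomes (D, C2, B2); tuples unchanged.
S ⋈ ρ_{C→C2, B→B2}(S) (natural join on D): {(11, a, y, a, y), (11, a, y, u, m), (11, a, y, w, w), (11, u, m, a, y), (11, u, m, u, m), (11, u, m, w, w), (11, w, w, a, y), (11, w, w, u, m), (11, w, w, w, w), (27, a, b, a, b), (36, d, d, d, d), (36, d, d, k, c), (36, k, c, d, d), (36, k, c, k, c)}
Selection B != B2: {(11, a, y, u, m), (11, a, y, w, w), (11, u, m, a, y), (11, u, m, w, w), (11, w, w, a, y), (11, w, w, u, m), (36, d, d, k, c), (36, k, c, d, d)}
π[C2, B]: project onto (C2, B) → {(a, m), (a, w), (d, c), (k, d), (u, w), (u, y), (w, m), (w, y)}

{(a, m), (a, w), (d, c), (k, d), (u, w), (u, y), (w, m), (w, y)}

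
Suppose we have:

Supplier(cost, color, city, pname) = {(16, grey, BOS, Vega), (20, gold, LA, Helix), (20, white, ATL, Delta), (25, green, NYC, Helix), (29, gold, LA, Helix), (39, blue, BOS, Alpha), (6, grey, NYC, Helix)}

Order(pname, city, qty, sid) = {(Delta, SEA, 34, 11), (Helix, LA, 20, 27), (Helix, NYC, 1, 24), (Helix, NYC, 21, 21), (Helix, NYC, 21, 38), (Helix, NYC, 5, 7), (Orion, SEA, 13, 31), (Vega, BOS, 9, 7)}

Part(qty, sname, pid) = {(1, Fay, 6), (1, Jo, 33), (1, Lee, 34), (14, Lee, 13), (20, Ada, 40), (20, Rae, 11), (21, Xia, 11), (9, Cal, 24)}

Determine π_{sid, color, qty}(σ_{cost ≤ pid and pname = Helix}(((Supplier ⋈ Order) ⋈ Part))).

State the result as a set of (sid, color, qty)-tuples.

{(21, grey, 21), (24, green, 1), (24, grey, 1), (27, gold, 20), (38, grey, 21)}

Supplier ⋈ Order (natural join on city, pname): {(16, grey, BOS, Vega, 9, 7), (20, gold, LA, Helix, 20, 27), (25, green, NYC, Helix, 1, 24), (25, green, NYC, Helix, 21, 21), (25, green, NYC, Helix, 21, 38), (25, green, NYC, Helix, 5, 7), (29, gold, LA, Helix, 20, 27), (6, grey, NYC, Helix, 1, 24), (6, grey, NYC, Helix, 21, 21), (6, grey, NYC, Helix, 21, 38), (6, grey, NYC, Helix, 5, 7)}
(Supplier ⋈ Order) ⋈ Part (natural join on qty): {(16, grey, BOS, Vega, 9, 7, Cal, 24), (20, gold, LA, Helix, 20, 27, Ada, 40), (20, gold, LA, Helix, 20, 27, Rae, 11), (25, green, NYC, Helix, 1, 24, Fay, 6), (25, green, NYC, Helix, 1, 24, Jo, 33), (25, green, NYC, Helix, 1, 24, Lee, 34), (25, green, NYC, Helix, 21, 21, Xia, 11), (25, green, NYC, Helix, 21, 38, Xia, 11), (29, gold, LA, Helix, 20, 27, Ada, 40), (29, gold, LA, Helix, 20, 27, Rae, 11), (6, grey, NYC, Helix, 1, 24, Fay, 6), (6, grey, NYC, Helix, 1, 24, Jo, 33), (6, grey, NYC, Helix, 1, 24, Lee, 34), (6, grey, NYC, Helix, 21, 21, Xia, 11), (6, grey, NYC, Helix, 21, 38, Xia, 11)}
Selection cost ≤ pid and pname = Helix: {(20, gold, LA, Helix, 20, 27, Ada, 40), (25, green, NYC, Helix, 1, 24, Jo, 33), (25, green, NYC, Helix, 1, 24, Lee, 34), (29, gold, LA, Helix, 20, 27, Ada, 40), (6, grey, NYC, Helix, 1, 24, Fay, 6), (6, grey, NYC, Helix, 1, 24, Jo, 33), (6, grey, NYC, Helix, 1, 24, Lee, 34), (6, grey, NYC, Helix, 21, 21, Xia, 11), (6, grey, NYC, Helix, 21, 38, Xia, 11)}
π[sid, color, qty]: project onto (sid, color, qty) (4 duplicate(s) eliminated) → {(21, grey, 21), (24, green, 1), (24, grey, 1), (27, gold, 20), (38, grey, 21)}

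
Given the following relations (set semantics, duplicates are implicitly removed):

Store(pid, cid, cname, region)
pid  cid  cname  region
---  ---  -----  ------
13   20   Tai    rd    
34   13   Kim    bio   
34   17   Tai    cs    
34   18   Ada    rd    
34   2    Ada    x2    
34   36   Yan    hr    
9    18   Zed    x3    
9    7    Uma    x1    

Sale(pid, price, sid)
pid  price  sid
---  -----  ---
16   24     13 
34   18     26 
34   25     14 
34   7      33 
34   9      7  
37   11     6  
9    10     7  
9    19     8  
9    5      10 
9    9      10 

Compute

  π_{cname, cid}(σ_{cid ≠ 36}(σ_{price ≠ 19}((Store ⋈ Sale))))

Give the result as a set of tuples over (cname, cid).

Natural join on pid: {(34, 13, Kim, bio, 18, 26), (34, 13, Kim, bio, 25, 14), (34, 13, Kim, bio, 7, 33), (34, 13, Kim, bio, 9, 7), (34, 17, Tai, cs, 18, 26), (34, 17, Tai, cs, 25, 14), (34, 17, Tai, cs, 7, 33), (34, 17, Tai, cs, 9, 7), (34, 18, Ada, rd, 18, 26), (34, 18, Ada, rd, 25, 14), (34, 18, Ada, rd, 7, 33), (34, 18, Ada, rd, 9, 7), (34, 2, Ada, x2, 18, 26), (34, 2, Ada, x2, 25, 14), (34, 2, Ada, x2, 7, 33), (34, 2, Ada, x2, 9, 7), (34, 36, Yan, hr, 18, 26), (34, 36, Yan, hr, 25, 14), (34, 36, Yan, hr, 7, 33), (34, 36, Yan, hr, 9, 7), (9, 18, Zed, x3, 10, 7), (9, 18, Zed, x3, 19, 8), (9, 18, Zed, x3, 5, 10), (9, 18, Zed, x3, 9, 10), (9, 7, Uma, x1, 10, 7), (9, 7, Uma, x1, 19, 8), (9, 7, Uma, x1, 5, 10), (9, 7, Uma, x1, 9, 10)}
Selection price ≠ 19: {(34, 13, Kim, bio, 18, 26), (34, 13, Kim, bio, 25, 14), (34, 13, Kim, bio, 7, 33), (34, 13, Kim, bio, 9, 7), (34, 17, Tai, cs, 18, 26), (34, 17, Tai, cs, 25, 14), (34, 17, Tai, cs, 7, 33), (34, 17, Tai, cs, 9, 7), (34, 18, Ada, rd, 18, 26), (34, 18, Ada, rd, 25, 14), (34, 18, Ada, rd, 7, 33), (34, 18, Ada, rd, 9, 7), (34, 2, Ada, x2, 18, 26), (34, 2, Ada, x2, 25, 14), (34, 2, Ada, x2, 7, 33), (34, 2, Ada, x2, 9, 7), (34, 36, Yan, hr, 18, 26), (34, 36, Yan, hr, 25, 14), (34, 36, Yan, hr, 7, 33), (34, 36, Yan, hr, 9, 7), (9, 18, Zed, x3, 10, 7), (9, 18, Zed, x3, 5, 10), (9, 18, Zed, x3, 9, 10), (9, 7, Uma, x1, 10, 7), (9, 7, Uma, x1, 5, 10), (9, 7, Uma, x1, 9, 10)}
Selection cid ≠ 36: {(34, 13, Kim, bio, 18, 26), (34, 13, Kim, bio, 25, 14), (34, 13, Kim, bio, 7, 33), (34, 13, Kim, bio, 9, 7), (34, 17, Tai, cs, 18, 26), (34, 17, Tai, cs, 25, 14), (34, 17, Tai, cs, 7, 33), (34, 17, Tai, cs, 9, 7), (34, 18, Ada, rd, 18, 26), (34, 18, Ada, rd, 25, 14), (34, 18, Ada, rd, 7, 33), (34, 18, Ada, rd, 9, 7), (34, 2, Ada, x2, 18, 26), (34, 2, Ada, x2, 25, 14), (34, 2, Ada, x2, 7, 33), (34, 2, Ada, x2, 9, 7), (9, 18, Zed, x3, 10, 7), (9, 18, Zed, x3, 5, 10), (9, 18, Zed, x3, 9, 10), (9, 7, Uma, x1, 10, 7), (9, 7, Uma, x1, 5, 10), (9, 7, Uma, x1, 9, 10)}
Projecting to cname, cid (16 duplicate(s) eliminated): {(Ada, 18), (Ada, 2), (Kim, 13), (Tai, 17), (Uma, 7), (Zed, 18)}

{(Ada, 18), (Ada, 2), (Kim, 13), (Tai, 17), (Uma, 7), (Zed, 18)}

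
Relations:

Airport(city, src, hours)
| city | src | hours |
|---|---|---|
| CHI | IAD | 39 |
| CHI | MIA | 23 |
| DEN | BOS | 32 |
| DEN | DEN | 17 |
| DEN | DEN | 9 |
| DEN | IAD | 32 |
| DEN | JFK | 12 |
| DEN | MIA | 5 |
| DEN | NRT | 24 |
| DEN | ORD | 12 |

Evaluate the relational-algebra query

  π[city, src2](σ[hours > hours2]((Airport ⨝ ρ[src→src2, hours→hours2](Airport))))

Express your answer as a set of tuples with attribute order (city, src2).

{(CHI, MIA), (DEN, DEN), (DEN, JFK), (DEN, MIA), (DEN, NRT), (DEN, ORD)}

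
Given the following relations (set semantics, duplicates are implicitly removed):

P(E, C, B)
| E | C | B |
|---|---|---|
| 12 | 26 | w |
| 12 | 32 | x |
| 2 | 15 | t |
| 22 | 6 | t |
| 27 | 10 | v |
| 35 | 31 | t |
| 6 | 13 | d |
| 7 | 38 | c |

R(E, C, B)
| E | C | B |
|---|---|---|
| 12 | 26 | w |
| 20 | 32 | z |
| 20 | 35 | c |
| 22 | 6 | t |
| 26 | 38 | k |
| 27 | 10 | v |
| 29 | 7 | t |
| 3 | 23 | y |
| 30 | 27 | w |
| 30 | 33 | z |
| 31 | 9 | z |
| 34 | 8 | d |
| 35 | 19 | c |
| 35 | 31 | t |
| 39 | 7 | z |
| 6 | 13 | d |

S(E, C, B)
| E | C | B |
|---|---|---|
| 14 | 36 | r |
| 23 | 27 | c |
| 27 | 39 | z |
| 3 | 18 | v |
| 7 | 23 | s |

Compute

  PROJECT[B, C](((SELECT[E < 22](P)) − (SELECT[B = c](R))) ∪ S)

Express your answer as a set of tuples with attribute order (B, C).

{(c, 27), (c, 38), (d, 13), (r, 36), (s, 23), (t, 15), (v, 18), (w, 26), (x, 32), (z, 39)}

Selection E < 22: {(12, 26, w), (12, 32, x), (2, 15, t), (6, 13, d), (7, 38, c)}
Selection B = c: {(20, 35, c), (35, 19, c)}
Taking the difference: {(12, 26, w), (12, 32, x), (2, 15, t), (6, 13, d), (7, 38, c)}
Taking the union: {(12, 26, w), (12, 32, x), (14, 36, r), (2, 15, t), (23, 27, c), (27, 39, z), (3, 18, v), (6, 13, d), (7, 23, s), (7, 38, c)}
π_{B, C} gives {(c, 27), (c, 38), (d, 13), (r, 36), (s, 23), (t, 15), (v, 18), (w, 26), (x, 32), (z, 39)}.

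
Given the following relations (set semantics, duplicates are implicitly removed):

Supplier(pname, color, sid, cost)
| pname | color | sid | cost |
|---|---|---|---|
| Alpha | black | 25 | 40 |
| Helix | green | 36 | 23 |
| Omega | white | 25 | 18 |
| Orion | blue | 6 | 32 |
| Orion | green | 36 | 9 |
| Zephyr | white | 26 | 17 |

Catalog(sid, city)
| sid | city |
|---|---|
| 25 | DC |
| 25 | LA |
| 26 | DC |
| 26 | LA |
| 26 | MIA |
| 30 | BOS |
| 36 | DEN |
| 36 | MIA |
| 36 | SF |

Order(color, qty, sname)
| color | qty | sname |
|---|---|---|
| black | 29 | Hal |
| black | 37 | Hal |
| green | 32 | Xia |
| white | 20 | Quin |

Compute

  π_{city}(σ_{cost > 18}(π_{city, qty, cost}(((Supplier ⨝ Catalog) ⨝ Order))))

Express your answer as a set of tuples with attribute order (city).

Supplier ⋈ Catalog (natural join on sid): {(Alpha, black, 25, 40, DC), (Alpha, black, 25, 40, LA), (Helix, green, 36, 23, DEN), (Helix, green, 36, 23, MIA), (Helix, green, 36, 23, SF), (Omega, white, 25, 18, DC), (Omega, white, 25, 18, LA), (Orion, green, 36, 9, DEN), (Orion, green, 36, 9, MIA), (Orion, green, 36, 9, SF), (Zephyr, white, 26, 17, DC), (Zephyr, white, 26, 17, LA), (Zephyr, white, 26, 17, MIA)}
(Supplier ⨝ Catalog) ⋈ Order (natural join on color): {(Alpha, black, 25, 40, DC, 29, Hal), (Alpha, black, 25, 40, DC, 37, Hal), (Alpha, black, 25, 40, LA, 29, Hal), (Alpha, black, 25, 40, LA, 37, Hal), (Helix, green, 36, 23, DEN, 32, Xia), (Helix, green, 36, 23, MIA, 32, Xia), (Helix, green, 36, 23, SF, 32, Xia), (Omega, white, 25, 18, DC, 20, Quin), (Omega, white, 25, 18, LA, 20, Quin), (Orion, green, 36, 9, DEN, 32, Xia), (Orion, green, 36, 9, MIA, 32, Xia), (Orion, green, 36, 9, SF, 32, Xia), (Zephyr, white, 26, 17, DC, 20, Quin), (Zephyr, white, 26, 17, LA, 20, Quin), (Zephyr, white, 26, 17, MIA, 20, Quin)}
π[city, qty, cost]: project onto (city, qty, cost) → {(DC, 20, 17), (DC, 20, 18), (DC, 29, 40), (DC, 37, 40), (DEN, 32, 23), (DEN, 32, 9), (LA, 20, 17), (LA, 20, 18), (LA, 29, 40), (LA, 37, 40), (MIA, 20, 17), (MIA, 32, 23), (MIA, 32, 9), (SF, 32, 23), (SF, 32, 9)}
Apply σ_{cost > 18}; surviving tuples: {(DC, 29, 40), (DC, 37, 40), (DEN, 32, 23), (LA, 29, 40), (LA, 37, 40), (MIA, 32, 23), (SF, 32, 23)}
π[city]: project onto (city) (2 duplicate(s) eliminated) → {DC, DEN, LA, MIA, SF}

{DC, DEN, LA, MIA, SF}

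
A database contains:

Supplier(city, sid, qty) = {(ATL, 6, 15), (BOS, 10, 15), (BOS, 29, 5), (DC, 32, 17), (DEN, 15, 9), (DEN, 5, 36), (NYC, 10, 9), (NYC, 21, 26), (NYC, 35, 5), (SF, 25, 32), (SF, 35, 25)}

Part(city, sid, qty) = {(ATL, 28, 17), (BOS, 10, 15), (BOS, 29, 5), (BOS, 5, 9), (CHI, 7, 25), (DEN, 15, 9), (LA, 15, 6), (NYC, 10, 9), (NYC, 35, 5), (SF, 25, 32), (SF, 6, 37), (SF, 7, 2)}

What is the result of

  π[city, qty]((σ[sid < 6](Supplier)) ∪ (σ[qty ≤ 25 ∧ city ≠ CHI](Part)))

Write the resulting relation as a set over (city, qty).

{(ATL, 17), (BOS, 15), (BOS, 5), (BOS, 9), (DEN, 36), (DEN, 9), (LA, 6), (NYC, 5), (NYC, 9), (SF, 2)}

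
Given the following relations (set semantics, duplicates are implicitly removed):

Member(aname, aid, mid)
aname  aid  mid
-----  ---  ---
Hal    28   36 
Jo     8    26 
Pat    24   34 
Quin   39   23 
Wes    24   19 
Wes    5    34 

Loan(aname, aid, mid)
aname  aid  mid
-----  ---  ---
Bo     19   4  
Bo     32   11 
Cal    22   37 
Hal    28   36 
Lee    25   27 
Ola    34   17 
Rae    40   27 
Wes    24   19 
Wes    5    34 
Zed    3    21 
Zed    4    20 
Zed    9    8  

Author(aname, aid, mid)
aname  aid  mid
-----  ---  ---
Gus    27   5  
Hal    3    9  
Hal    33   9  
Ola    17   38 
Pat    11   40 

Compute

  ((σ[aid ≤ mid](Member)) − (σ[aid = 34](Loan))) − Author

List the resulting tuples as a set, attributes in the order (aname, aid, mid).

{(Hal, 28, 36), (Jo, 8, 26), (Pat, 24, 34), (Wes, 5, 34)}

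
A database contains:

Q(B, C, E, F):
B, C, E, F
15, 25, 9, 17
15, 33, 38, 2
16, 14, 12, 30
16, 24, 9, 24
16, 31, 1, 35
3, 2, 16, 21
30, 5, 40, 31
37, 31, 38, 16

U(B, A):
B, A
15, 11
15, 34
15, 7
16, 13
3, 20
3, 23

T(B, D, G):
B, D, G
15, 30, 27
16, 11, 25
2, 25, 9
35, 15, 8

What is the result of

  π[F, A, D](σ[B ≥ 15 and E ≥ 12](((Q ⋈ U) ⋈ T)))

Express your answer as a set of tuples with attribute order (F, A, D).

Joining Q and U on B yields {(15, 25, 9, 17, 11), (15, 25, 9, 17, 34), (15, 25, 9, 17, 7), (15, 33, 38, 2, 11), (15, 33, 38, 2, 34), (15, 33, 38, 2, 7), (16, 14, 12, 30, 13), (16, 24, 9, 24, 13), (16, 31, 1, 35, 13), (3, 2, 16, 21, 20), (3, 2, 16, 21, 23)}.
Joining (Q ⋈ U) and T on B yields {(15, 25, 9, 17, 11, 30, 27), (15, 25, 9, 17, 34, 30, 27), (15, 25, 9, 17, 7, 30, 27), (15, 33, 38, 2, 11, 30, 27), (15, 33, 38, 2, 34, 30, 27), (15, 33, 38, 2, 7, 30, 27), (16, 14, 12, 30, 13, 11, 25), (16, 24, 9, 24, 13, 11, 25), (16, 31, 1, 35, 13, 11, 25)}.
Apply σ_{B ≥ 15 and E ≥ 12}; surviving tuples: {(15, 33, 38, 2, 11, 30, 27), (15, 33, 38, 2, 34, 30, 27), (15, 33, 38, 2, 7, 30, 27), (16, 14, 12, 30, 13, 11, 25)}
Projecting to F, A, D: {(2, 11, 30), (2, 34, 30), (2, 7, 30), (30, 13, 11)}

{(2, 11, 30), (2, 34, 30), (2, 7, 30), (30, 13, 11)}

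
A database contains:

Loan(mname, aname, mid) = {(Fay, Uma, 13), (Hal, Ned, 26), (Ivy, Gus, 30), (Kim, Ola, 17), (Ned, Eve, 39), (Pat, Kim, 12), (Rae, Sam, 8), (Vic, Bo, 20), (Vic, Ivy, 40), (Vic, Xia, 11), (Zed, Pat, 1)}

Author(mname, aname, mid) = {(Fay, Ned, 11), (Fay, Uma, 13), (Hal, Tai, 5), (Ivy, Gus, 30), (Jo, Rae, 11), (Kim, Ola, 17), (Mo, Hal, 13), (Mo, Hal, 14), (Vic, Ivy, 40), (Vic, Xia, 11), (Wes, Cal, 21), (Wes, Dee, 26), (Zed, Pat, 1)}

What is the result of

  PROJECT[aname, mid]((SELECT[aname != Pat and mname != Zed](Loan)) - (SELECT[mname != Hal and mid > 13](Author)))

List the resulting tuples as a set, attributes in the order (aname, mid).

Filtering on aname != Pat and mname != Zed leaves {(Fay, Uma, 13), (Hal, Ned, 26), (Ivy, Gus, 30), (Kim, Ola, 17), (Ned, Eve, 39), (Pat, Kim, 12), (Rae, Sam, 8), (Vic, Bo, 20), (Vic, Ivy, 40), (Vic, Xia, 11)}.
Filtering on mname != Hal and mid > 13 leaves {(Ivy, Gus, 30), (Kim, Ola, 17), (Mo, Hal, 14), (Vic, Ivy, 40), (Wes, Cal, 21), (Wes, Dee, 26)}.
Difference: {(Fay, Uma, 13), (Hal, Ned, 26), (Ivy, Gus, 30), (Kim, Ola, 17), (Ned, Eve, 39), (Pat, Kim, 12), (Rae, Sam, 8), (Vic, Bo, 20), (Vic, Ivy, 40), (Vic, Xia, 11)} with {(Ivy, Gus, 30), (Kim, Ola, 17), (Mo, Hal, 14), (Vic, Ivy, 40), (Wes, Cal, 21), (Wes, Dee, 26)} → {(Fay, Uma, 13), (Hal, Ned, 26), (Ned, Eve, 39), (Pat, Kim, 12), (Rae, Sam, 8), (Vic, Bo, 20), (Vic, Xia, 11)}
π_{aname, mid} gives {(Bo, 20), (Eve, 39), (Kim, 12), (Ned, 26), (Sam, 8), (Uma, 13), (Xia, 11)}.

{(Bo, 20), (Eve, 39), (Kim, 12), (Ned, 26), (Sam, 8), (Uma, 13), (Xia, 11)}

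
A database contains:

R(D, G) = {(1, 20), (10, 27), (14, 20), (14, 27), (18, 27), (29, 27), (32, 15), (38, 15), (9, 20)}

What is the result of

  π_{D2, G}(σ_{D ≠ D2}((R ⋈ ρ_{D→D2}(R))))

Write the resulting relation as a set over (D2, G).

ρ[D→D2]: schema becomes (D2, G); tuples unchanged.
Joining R and ρ_{D→D2}(R) on G yields {(1, 20, 1), (1, 20, 14), (1, 20, 9), (10, 27, 10), (10, 27, 14), (10, 27, 18), (10, 27, 29), (14, 20, 1), (14, 20, 14), (14, 20, 9), (14, 27, 10), (14, 27, 14), (14, 27, 18), (14, 27, 29), (18, 27, 10), (18, 27, 14), (18, 27, 18), (18, 27, 29), (29, 27, 10), (29, 27, 14), (29, 27, 18), (29, 27, 29), (32, 15, 32), (32, 15, 38), (38, 15, 32), (38, 15, 38), (9, 20, 1), (9, 20, 14), (9, 20, 9)}.
Selection D ≠ D2: {(1, 20, 14), (1, 20, 9), (10, 27, 14), (10, 27, 18), (10, 27, 29), (14, 20, 1), (14, 20, 9), (14, 27, 10), (14, 27, 18), (14, 27, 29), (18, 27, 10), (18, 27, 14), (18, 27, 29), (29, 27, 10), (29, 27, 14), (29, 27, 18), (32, 15, 38), (38, 15, 32), (9, 20, 1), (9, 20, 14)}
Keep only column(s) D2, G (11 duplicate(s) eliminated): {(1, 20), (10, 27), (14, 20), (14, 27), (18, 27), (29, 27), (32, 15), (38, 15), (9, 20)}

{(1, 20), (10, 27), (14, 20), (14, 27), (18, 27), (29, 27), (32, 15), (38, 15), (9, 20)}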